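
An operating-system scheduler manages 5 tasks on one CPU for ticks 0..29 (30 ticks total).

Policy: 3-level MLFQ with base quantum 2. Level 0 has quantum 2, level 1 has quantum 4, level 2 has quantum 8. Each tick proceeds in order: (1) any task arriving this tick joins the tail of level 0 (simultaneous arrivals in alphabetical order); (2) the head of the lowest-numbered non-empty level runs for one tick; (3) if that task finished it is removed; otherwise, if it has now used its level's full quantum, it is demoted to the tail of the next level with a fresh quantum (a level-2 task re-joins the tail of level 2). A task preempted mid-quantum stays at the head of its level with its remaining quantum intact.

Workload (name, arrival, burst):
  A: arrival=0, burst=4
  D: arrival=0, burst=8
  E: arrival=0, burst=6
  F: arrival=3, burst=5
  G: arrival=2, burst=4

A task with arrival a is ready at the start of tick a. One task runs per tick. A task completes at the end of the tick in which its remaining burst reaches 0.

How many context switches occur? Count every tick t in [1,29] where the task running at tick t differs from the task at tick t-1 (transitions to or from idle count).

context switches = 11

t=0: L0/L1/L2 = ADE/-/- → run A
t=1: L0/L1/L2 = ADE/-/- → run A
t=2: L0/L1/L2 = DEG/A/- → run D
t=3: L0/L1/L2 = DEGF/A/- → run D
t=4: L0/L1/L2 = EGF/AD/- → run E
t=5: L0/L1/L2 = EGF/AD/- → run E
t=6: L0/L1/L2 = GF/ADE/- → run G
t=7: L0/L1/L2 = GF/ADE/- → run G
t=8: L0/L1/L2 = F/ADEG/- → run F
t=9: L0/L1/L2 = F/ADEG/- → run F
t=10: L0/L1/L2 = -/ADEGF/- → run A
t=11: L0/L1/L2 = -/ADEGF/- → run A
t=12: L0/L1/L2 = -/DEGF/- → run D
t=13: L0/L1/L2 = -/DEGF/- → run D
t=14: L0/L1/L2 = -/DEGF/- → run D
t=15: L0/L1/L2 = -/DEGF/- → run D
t=16: L0/L1/L2 = -/EGF/D → run E
t=17: L0/L1/L2 = -/EGF/D → run E
t=18: L0/L1/L2 = -/EGF/D → run E
t=19: L0/L1/L2 = -/EGF/D → run E
t=20: L0/L1/L2 = -/GF/D → run G
t=21: L0/L1/L2 = -/GF/D → run G
t=22: L0/L1/L2 = -/F/D → run F
t=23: L0/L1/L2 = -/F/D → run F
t=24: L0/L1/L2 = -/F/D → run F
t=25: L0/L1/L2 = -/-/D → run D
t=26: L0/L1/L2 = -/-/D → run D
t=27: (idle)
t=28: (idle)
t=29: (idle)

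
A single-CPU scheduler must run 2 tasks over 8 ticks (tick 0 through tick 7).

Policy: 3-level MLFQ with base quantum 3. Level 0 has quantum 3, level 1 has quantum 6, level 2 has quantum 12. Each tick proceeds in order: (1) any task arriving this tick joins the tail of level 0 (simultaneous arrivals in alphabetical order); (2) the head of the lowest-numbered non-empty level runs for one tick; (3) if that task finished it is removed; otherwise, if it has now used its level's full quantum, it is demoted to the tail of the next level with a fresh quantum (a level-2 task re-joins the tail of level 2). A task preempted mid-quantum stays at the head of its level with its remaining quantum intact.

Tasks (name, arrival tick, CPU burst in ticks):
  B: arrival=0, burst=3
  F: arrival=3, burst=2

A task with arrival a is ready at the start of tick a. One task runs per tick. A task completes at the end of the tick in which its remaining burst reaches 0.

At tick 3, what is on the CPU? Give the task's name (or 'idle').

running at tick 3 = F

t=0: L0/L1/L2 = B/-/- → run B
t=1: L0/L1/L2 = B/-/- → run B
t=2: L0/L1/L2 = B/-/- → run B
t=3: L0/L1/L2 = F/-/- → run F
t=4: L0/L1/L2 = F/-/- → run F
t=5: (idle)
t=6: (idle)
t=7: (idle)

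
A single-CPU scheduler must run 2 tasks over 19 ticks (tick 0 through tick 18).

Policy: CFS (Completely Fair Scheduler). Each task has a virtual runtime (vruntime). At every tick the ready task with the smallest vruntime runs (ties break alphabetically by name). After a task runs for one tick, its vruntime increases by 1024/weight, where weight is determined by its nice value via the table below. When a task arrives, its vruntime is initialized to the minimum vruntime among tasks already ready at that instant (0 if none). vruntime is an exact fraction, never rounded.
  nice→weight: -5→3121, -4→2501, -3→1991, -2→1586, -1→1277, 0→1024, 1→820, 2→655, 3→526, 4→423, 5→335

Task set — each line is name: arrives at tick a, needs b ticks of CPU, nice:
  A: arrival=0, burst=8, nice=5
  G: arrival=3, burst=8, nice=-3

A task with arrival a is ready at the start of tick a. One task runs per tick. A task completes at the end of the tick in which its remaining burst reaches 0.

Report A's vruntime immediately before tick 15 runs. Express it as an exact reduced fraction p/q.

t=0: vr[A=0] → run A
t=1: vr[A=1024/335] → run A
t=2: vr[A=2048/335] → run A
t=3: vr[A=3072/335 G=3072/335] → run A
t=4: vr[A=4096/335 G=3072/335] → run G
t=5: vr[A=4096/335 G=6459392/666985] → run G
t=6: vr[A=4096/335 G=6802432/666985] → run G
t=7: vr[A=4096/335 G=7145472/666985] → run G
t=8: vr[A=4096/335 G=7488512/666985] → run G
t=9: vr[A=4096/335 G=7831552/666985] → run G
t=10: vr[A=4096/335 G=8174592/666985] → run A
t=11: vr[A=1024/67 G=8174592/666985] → run G
t=12: vr[A=1024/67 G=8517632/666985] → run G
t=13: vr[A=1024/67] → run A
t=14: vr[A=6144/335] → run A
t=15: vr[A=7168/335] → run A
t=16: (idle)
t=17: (idle)
t=18: (idle)

vruntime(A, start of tick 15) = 7168/335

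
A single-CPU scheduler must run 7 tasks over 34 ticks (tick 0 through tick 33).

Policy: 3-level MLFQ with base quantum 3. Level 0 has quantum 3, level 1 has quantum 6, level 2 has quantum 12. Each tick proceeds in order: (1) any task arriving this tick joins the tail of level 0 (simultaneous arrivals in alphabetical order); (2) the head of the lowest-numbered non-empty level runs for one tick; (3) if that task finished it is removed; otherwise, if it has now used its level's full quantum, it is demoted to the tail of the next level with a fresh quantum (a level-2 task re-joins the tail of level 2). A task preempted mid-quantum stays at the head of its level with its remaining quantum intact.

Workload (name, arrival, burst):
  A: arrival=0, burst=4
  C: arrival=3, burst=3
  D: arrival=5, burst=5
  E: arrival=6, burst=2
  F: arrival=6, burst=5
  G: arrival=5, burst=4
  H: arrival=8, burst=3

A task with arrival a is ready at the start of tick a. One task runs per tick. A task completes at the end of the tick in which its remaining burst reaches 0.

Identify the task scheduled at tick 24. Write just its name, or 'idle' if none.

running at tick 24 = F

t=0: L0/L1/L2 = A/-/- → run A
t=1: L0/L1/L2 = A/-/- → run A
t=2: L0/L1/L2 = A/-/- → run A
t=3: L0/L1/L2 = C/A/- → run C
t=4: L0/L1/L2 = C/A/- → run C
t=5: L0/L1/L2 = CDG/A/- → run C
t=6: L0/L1/L2 = DGEF/A/- → run D
t=7: L0/L1/L2 = DGEF/A/- → run D
t=8: L0/L1/L2 = DGEFH/A/- → run D
t=9: L0/L1/L2 = GEFH/AD/- → run G
t=10: L0/L1/L2 = GEFH/AD/- → run G
t=11: L0/L1/L2 = GEFH/AD/- → run G
t=12: L0/L1/L2 = EFH/ADG/- → run E
t=13: L0/L1/L2 = EFH/ADG/- → run E
t=14: L0/L1/L2 = FH/ADG/- → run F
t=15: L0/L1/L2 = FH/ADG/- → run F
t=16: L0/L1/L2 = FH/ADG/- → run F
t=17: L0/L1/L2 = H/ADGF/- → run H
t=18: L0/L1/L2 = H/ADGF/- → run H
t=19: L0/L1/L2 = H/ADGF/- → run H
t=20: L0/L1/L2 = -/ADGF/- → run A
t=21: L0/L1/L2 = -/DGF/- → run D
t=22: L0/L1/L2 = -/DGF/- → run D
t=23: L0/L1/L2 = -/GF/- → run G
t=24: L0/L1/L2 = -/F/- → run F
t=25: L0/L1/L2 = -/F/- → run F
t=26: (idle)
t=27: (idle)
t=28: (idle)
t=29: (idle)
t=30: (idle)
t=31: (idle)
t=32: (idle)
t=33: (idle)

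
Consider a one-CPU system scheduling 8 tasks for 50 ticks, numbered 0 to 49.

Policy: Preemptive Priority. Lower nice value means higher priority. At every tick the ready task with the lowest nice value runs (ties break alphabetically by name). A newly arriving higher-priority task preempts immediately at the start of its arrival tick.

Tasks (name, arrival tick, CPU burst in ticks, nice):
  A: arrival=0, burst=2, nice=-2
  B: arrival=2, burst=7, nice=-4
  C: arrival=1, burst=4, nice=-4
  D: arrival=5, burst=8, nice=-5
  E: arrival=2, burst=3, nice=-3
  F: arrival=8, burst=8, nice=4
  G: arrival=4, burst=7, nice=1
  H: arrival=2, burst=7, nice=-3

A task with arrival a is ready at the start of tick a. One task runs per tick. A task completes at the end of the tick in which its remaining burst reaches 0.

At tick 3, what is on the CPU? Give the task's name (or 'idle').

t=0: ready={A} → run A
t=1: ready={A,C} → run C
t=2: ready={A,B,C,E,H} → run B
t=3: ready={A,B,C,E,H} → run B
t=4: ready={A,B,C,E,G,H} → run B
t=5: ready={A,B,C,D,E,G,H} → run D
t=6: ready={A,B,C,D,E,G,H} → run D
t=7: ready={A,B,C,D,E,G,H} → run D
t=8: ready={A,B,C,D,E,F,G,H} → run D
t=9: ready={A,B,C,D,E,F,G,H} → run D
t=10: ready={A,B,C,D,E,F,G,H} → run D
t=11: ready={A,B,C,D,E,F,G,H} → run D
t=12: ready={A,B,C,D,E,F,G,H} → run D
t=13: ready={A,B,C,E,F,G,H} → run B
t=14: ready={A,B,C,E,F,G,H} → run B
t=15: ready={A,B,C,E,F,G,H} → run B
t=16: ready={A,B,C,E,F,G,H} → run B
t=17: ready={A,C,E,F,G,H} → run C
t=18: ready={A,C,E,F,G,H} → run C
t=19: ready={A,C,E,F,G,H} → run C
t=20: ready={A,E,F,G,H} → run E
t=21: ready={A,E,F,G,H} → run E
t=22: ready={A,E,F,G,H} → run E
t=23: ready={A,F,G,H} → run H
t=24: ready={A,F,G,H} → run H
t=25: ready={A,F,G,H} → run H
t=26: ready={A,F,G,H} → run H
t=27: ready={A,F,G,H} → run H
t=28: ready={A,F,G,H} → run H
t=29: ready={A,F,G,H} → run H
t=30: ready={A,F,G} → run A
t=31: ready={F,G} → run G
t=32: ready={F,G} → run G
t=33: ready={F,G} → run G
t=34: ready={F,G} → run G
t=35: ready={F,G} → run G
t=36: ready={F,G} → run G
t=37: ready={F,G} → run G
t=38: ready={F} → run F
t=39: ready={F} → run F
t=40: ready={F} → run F
t=41: ready={F} → run F
t=42: ready={F} → run F
t=43: ready={F} → run F
t=44: ready={F} → run F
t=45: ready={F} → run F
t=46: (idle)
t=47: (idle)
t=48: (idle)
t=49: (idle)

running at tick 3 = B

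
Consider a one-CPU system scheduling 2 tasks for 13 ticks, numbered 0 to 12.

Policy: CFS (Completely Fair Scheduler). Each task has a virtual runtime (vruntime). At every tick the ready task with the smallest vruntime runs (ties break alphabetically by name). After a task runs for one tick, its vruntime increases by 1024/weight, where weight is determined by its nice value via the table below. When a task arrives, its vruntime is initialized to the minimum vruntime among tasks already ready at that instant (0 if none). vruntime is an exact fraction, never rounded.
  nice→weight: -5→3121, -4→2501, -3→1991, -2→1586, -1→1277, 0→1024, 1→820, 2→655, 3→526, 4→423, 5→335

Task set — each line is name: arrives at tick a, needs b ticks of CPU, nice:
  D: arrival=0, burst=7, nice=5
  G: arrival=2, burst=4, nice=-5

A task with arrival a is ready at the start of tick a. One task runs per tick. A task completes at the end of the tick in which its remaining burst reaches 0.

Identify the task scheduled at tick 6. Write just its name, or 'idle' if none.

running at tick 6 = G

t=0: vr[D=0] → run D
t=1: vr[D=1024/335] → run D
t=2: vr[D=2048/335 G=2048/335] → run D
t=3: vr[D=3072/335 G=2048/335] → run G
t=4: vr[D=3072/335 G=6734848/1045535] → run G
t=5: vr[D=3072/335 G=7077888/1045535] → run G
t=6: vr[D=3072/335 G=7420928/1045535] → run G
t=7: vr[D=3072/335] → run D
t=8: vr[D=4096/335] → run D
t=9: vr[D=1024/67] → run D
t=10: vr[D=6144/335] → run D
t=11: (idle)
t=12: (idle)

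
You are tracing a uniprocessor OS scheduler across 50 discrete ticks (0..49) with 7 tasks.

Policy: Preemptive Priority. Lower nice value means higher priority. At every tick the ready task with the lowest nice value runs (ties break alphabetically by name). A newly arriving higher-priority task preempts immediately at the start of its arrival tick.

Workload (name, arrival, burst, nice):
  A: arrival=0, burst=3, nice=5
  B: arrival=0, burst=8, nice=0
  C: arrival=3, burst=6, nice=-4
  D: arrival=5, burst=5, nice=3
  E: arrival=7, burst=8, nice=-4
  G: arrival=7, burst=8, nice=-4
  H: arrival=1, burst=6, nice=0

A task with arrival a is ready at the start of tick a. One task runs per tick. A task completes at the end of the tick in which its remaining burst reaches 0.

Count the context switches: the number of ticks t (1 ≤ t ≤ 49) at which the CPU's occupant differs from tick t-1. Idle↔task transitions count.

context switches = 8

t=0: ready={A,B} → run B
t=1: ready={A,B,H} → run B
t=2: ready={A,B,H} → run B
t=3: ready={A,B,C,H} → run C
t=4: ready={A,B,C,H} → run C
t=5: ready={A,B,C,D,H} → run C
t=6: ready={A,B,C,D,H} → run C
t=7: ready={A,B,C,D,E,G,H} → run C
t=8: ready={A,B,C,D,E,G,H} → run C
t=9: ready={A,B,D,E,G,H} → run E
t=10: ready={A,B,D,E,G,H} → run E
t=11: ready={A,B,D,E,G,H} → run E
t=12: ready={A,B,D,E,G,H} → run E
t=13: ready={A,B,D,E,G,H} → run E
t=14: ready={A,B,D,E,G,H} → run E
t=15: ready={A,B,D,E,G,H} → run E
t=16: ready={A,B,D,E,G,H} → run E
t=17: ready={A,B,D,G,H} → run G
t=18: ready={A,B,D,G,H} → run G
t=19: ready={A,B,D,G,H} → run G
t=20: ready={A,B,D,G,H} → run G
t=21: ready={A,B,D,G,H} → run G
t=22: ready={A,B,D,G,H} → run G
t=23: ready={A,B,D,G,H} → run G
t=24: ready={A,B,D,G,H} → run G
t=25: ready={A,B,D,H} → run B
t=26: ready={A,B,D,H} → run B
t=27: ready={A,B,D,H} → run B
t=28: ready={A,B,D,H} → run B
t=29: ready={A,B,D,H} → run B
t=30: ready={A,D,H} → run H
t=31: ready={A,D,H} → run H
t=32: ready={A,D,H} → run H
t=33: ready={A,D,H} → run H
t=34: ready={A,D,H} → run H
t=35: ready={A,D,H} → run H
t=36: ready={A,D} → run D
t=37: ready={A,D} → run D
t=38: ready={A,D} → run D
t=39: ready={A,D} → run D
t=40: ready={A,D} → run D
t=41: ready={A} → run A
t=42: ready={A} → run A
t=43: ready={A} → run A
t=44: (idle)
t=45: (idle)
t=46: (idle)
t=47: (idle)
t=48: (idle)
t=49: (idle)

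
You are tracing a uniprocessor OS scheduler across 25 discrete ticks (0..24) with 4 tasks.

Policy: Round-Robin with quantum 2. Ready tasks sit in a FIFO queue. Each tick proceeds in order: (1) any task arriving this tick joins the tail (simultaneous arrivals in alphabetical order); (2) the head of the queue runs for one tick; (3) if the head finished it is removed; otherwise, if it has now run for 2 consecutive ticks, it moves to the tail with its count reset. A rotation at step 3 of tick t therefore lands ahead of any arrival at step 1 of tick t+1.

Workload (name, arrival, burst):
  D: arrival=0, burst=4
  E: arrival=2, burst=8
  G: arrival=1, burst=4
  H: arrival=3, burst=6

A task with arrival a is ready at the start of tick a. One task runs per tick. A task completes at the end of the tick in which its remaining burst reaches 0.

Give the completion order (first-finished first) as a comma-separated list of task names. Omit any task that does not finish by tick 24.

completion order = D, G, H, E

t=0: queue=[D] q_used=0 → run D
t=1: queue=[D,G] q_used=1 → run D
t=2: queue=[G,D,E] q_used=0 → run G
t=3: queue=[G,D,E,H] q_used=1 → run G
t=4: queue=[D,E,H,G] q_used=0 → run D
t=5: queue=[D,E,H,G] q_used=1 → run D
t=6: queue=[E,H,G] q_used=0 → run E
t=7: queue=[E,H,G] q_used=1 → run E
t=8: queue=[H,G,E] q_used=0 → run H
t=9: queue=[H,G,E] q_used=1 → run H
t=10: queue=[G,E,H] q_used=0 → run G
t=11: queue=[G,E,H] q_used=1 → run G
t=12: queue=[E,H] q_used=0 → run E
t=13: queue=[E,H] q_used=1 → run E
t=14: queue=[H,E] q_used=0 → run H
t=15: queue=[H,E] q_used=1 → run H
t=16: queue=[E,H] q_used=0 → run E
t=17: queue=[E,H] q_used=1 → run E
t=18: queue=[H,E] q_used=0 → run H
t=19: queue=[H,E] q_used=1 → run H
t=20: queue=[E] q_used=0 → run E
t=21: queue=[E] q_used=1 → run E
t=22: (idle)
t=23: (idle)
t=24: (idle)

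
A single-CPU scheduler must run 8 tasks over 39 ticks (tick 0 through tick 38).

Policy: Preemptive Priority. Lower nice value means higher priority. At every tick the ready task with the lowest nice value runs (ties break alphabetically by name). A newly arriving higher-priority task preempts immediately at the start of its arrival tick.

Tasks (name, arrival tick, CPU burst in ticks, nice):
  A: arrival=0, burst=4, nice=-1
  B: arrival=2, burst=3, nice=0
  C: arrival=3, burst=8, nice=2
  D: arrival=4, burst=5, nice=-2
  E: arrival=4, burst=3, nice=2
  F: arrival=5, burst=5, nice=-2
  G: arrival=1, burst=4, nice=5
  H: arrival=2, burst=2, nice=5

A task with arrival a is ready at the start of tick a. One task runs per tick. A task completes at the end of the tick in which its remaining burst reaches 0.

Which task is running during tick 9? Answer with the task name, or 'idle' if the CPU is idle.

running at tick 9 = F

t=0: ready={A} → run A
t=1: ready={A,G} → run A
t=2: ready={A,B,G,H} → run A
t=3: ready={A,B,C,G,H} → run A
t=4: ready={B,C,D,E,G,H} → run D
t=5: ready={B,C,D,E,F,G,H} → run D
t=6: ready={B,C,D,E,F,G,H} → run D
t=7: ready={B,C,D,E,F,G,H} → run D
t=8: ready={B,C,D,E,F,G,H} → run D
t=9: ready={B,C,E,F,G,H} → run F
t=10: ready={B,C,E,F,G,H} → run F
t=11: ready={B,C,E,F,G,H} → run F
t=12: ready={B,C,E,F,G,H} → run F
t=13: ready={B,C,E,F,G,H} → run F
t=14: ready={B,C,E,G,H} → run B
t=15: ready={B,C,E,G,H} → run B
t=16: ready={B,C,E,G,H} → run B
t=17: ready={C,E,G,H} → run C
t=18: ready={C,E,G,H} → run C
t=19: ready={C,E,G,H} → run C
t=20: ready={C,E,G,H} → run C
t=21: ready={C,E,G,H} → run C
t=22: ready={C,E,G,H} → run C
t=23: ready={C,E,G,H} → run C
t=24: ready={C,E,G,H} → run C
t=25: ready={E,G,H} → run E
t=26: ready={E,G,H} → run E
t=27: ready={E,G,H} → run E
t=28: ready={G,H} → run G
t=29: ready={G,H} → run G
t=30: ready={G,H} → run G
t=31: ready={G,H} → run G
t=32: ready={H} → run H
t=33: ready={H} → run H
t=34: (idle)
t=35: (idle)
t=36: (idle)
t=37: (idle)
t=38: (idle)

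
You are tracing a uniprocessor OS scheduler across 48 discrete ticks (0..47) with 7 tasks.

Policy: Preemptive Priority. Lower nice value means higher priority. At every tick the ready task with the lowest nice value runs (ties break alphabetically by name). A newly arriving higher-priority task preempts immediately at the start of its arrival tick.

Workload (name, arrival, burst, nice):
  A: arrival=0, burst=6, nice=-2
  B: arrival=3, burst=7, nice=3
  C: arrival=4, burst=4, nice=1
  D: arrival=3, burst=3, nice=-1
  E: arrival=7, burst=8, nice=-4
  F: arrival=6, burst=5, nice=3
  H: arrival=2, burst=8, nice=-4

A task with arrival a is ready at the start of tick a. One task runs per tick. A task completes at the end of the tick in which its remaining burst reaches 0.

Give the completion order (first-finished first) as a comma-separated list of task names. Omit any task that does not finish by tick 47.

completion order = E, H, A, D, C, B, F

t=0: ready={A} → run A
t=1: ready={A} → run A
t=2: ready={A,H} → run H
t=3: ready={A,B,D,H} → run H
t=4: ready={A,B,C,D,H} → run H
t=5: ready={A,B,C,D,H} → run H
t=6: ready={A,B,C,D,F,H} → run H
t=7: ready={A,B,C,D,E,F,H} → run E
t=8: ready={A,B,C,D,E,F,H} → run E
t=9: ready={A,B,C,D,E,F,H} → run E
t=10: ready={A,B,C,D,E,F,H} → run E
t=11: ready={A,B,C,D,E,F,H} → run E
t=12: ready={A,B,C,D,E,F,H} → run E
t=13: ready={A,B,C,D,E,F,H} → run E
t=14: ready={A,B,C,D,E,F,H} → run E
t=15: ready={A,B,C,D,F,H} → run H
t=16: ready={A,B,C,D,F,H} → run H
t=17: ready={A,B,C,D,F,H} → run H
t=18: ready={A,B,C,D,F} → run A
t=19: ready={A,B,C,D,F} → run A
t=20: ready={A,B,C,D,F} → run A
t=21: ready={A,B,C,D,F} → run A
t=22: ready={B,C,D,F} → run D
t=23: ready={B,C,D,F} → run D
t=24: ready={B,C,D,F} → run D
t=25: ready={B,C,F} → run C
t=26: ready={B,C,F} → run C
t=27: ready={B,C,F} → run C
t=28: ready={B,C,F} → run C
t=29: ready={B,F} → run B
t=30: ready={B,F} → run B
t=31: ready={B,F} → run B
t=32: ready={B,F} → run B
t=33: ready={B,F} → run B
t=34: ready={B,F} → run B
t=35: ready={B,F} → run B
t=36: ready={F} → run F
t=37: ready={F} → run F
t=38: ready={F} → run F
t=39: ready={F} → run F
t=40: ready={F} → run F
t=41: (idle)
t=42: (idle)
t=43: (idle)
t=44: (idle)
t=45: (idle)
t=46: (idle)
t=47: (idle)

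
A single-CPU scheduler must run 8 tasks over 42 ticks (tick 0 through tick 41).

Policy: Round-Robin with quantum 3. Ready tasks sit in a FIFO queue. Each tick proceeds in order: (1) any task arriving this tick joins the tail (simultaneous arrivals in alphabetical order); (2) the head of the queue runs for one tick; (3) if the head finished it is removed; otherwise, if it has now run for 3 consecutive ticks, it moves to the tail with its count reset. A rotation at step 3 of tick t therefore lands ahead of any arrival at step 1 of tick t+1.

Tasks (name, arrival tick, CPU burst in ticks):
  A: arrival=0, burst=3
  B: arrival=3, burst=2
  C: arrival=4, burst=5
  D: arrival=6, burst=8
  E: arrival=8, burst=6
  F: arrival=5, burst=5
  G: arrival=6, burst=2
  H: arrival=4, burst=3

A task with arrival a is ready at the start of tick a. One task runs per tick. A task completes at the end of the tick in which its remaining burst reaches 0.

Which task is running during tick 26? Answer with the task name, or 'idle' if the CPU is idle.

t=0: queue=[A] q_used=0 → run A
t=1: queue=[A] q_used=1 → run A
t=2: queue=[A] q_used=2 → run A
t=3: queue=[B] q_used=0 → run B
t=4: queue=[B,C,H] q_used=1 → run B
t=5: queue=[C,H,F] q_used=0 → run C
t=6: queue=[C,H,F,D,G] q_used=1 → run C
t=7: queue=[C,H,F,D,G] q_used=2 → run C
t=8: queue=[H,F,D,G,C,E] q_used=0 → run H
t=9: queue=[H,F,D,G,C,E] q_used=1 → run H
t=10: queue=[H,F,D,G,C,E] q_used=2 → run H
t=11: queue=[F,D,G,C,E] q_used=0 → run F
t=12: queue=[F,D,G,C,E] q_used=1 → run F
t=13: queue=[F,D,G,C,E] q_used=2 → run F
t=14: queue=[D,G,C,E,F] q_used=0 → run D
t=15: queue=[D,G,C,E,F] q_used=1 → run D
t=16: queue=[D,G,C,E,F] q_used=2 → run D
t=17: queue=[G,C,E,F,D] q_used=0 → run G
t=18: queue=[G,C,E,F,D] q_used=1 → run G
t=19: queue=[C,E,F,D] q_used=0 → run C
t=20: queue=[C,E,F,D] q_used=1 → run C
t=21: queue=[E,F,D] q_used=0 → run E
t=22: queue=[E,F,D] q_used=1 → run E
t=23: queue=[E,F,D] q_used=2 → run E
t=24: queue=[F,D,E] q_used=0 → run F
t=25: queue=[F,D,E] q_used=1 → run F
t=26: queue=[D,E] q_used=0 → run D
t=27: queue=[D,E] q_used=1 → run D
t=28: queue=[D,E] q_used=2 → run D
t=29: queue=[E,D] q_used=0 → run E
t=30: queue=[E,D] q_used=1 → run E
t=31: queue=[E,D] q_used=2 → run E
t=32: queue=[D] q_used=0 → run D
t=33: queue=[D] q_used=1 → run D
t=34: (idle)
t=35: (idle)
t=36: (idle)
t=37: (idle)
t=38: (idle)
t=39: (idle)
t=40: (idle)
t=41: (idle)

running at tick 26 = D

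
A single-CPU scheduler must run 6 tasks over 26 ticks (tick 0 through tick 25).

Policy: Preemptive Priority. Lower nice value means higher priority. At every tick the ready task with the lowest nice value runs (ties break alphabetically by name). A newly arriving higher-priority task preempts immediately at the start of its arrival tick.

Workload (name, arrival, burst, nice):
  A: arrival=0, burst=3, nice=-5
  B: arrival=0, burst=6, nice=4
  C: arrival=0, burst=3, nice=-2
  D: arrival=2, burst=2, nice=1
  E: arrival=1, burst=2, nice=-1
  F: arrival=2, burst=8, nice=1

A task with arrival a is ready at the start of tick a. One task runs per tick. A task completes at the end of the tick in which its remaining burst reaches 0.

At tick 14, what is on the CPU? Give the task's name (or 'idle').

running at tick 14 = F

t=0: ready={A,B,C} → run A
t=1: ready={A,B,C,E} → run A
t=2: ready={A,B,C,D,E,F} → run A
t=3: ready={B,C,D,E,F} → run C
t=4: ready={B,C,D,E,F} → run C
t=5: ready={B,C,D,E,F} → run C
t=6: ready={B,D,E,F} → run E
t=7: ready={B,D,E,F} → run E
t=8: ready={B,D,F} → run D
t=9: ready={B,D,F} → run D
t=10: ready={B,F} → run F
t=11: ready={B,F} → run F
t=12: ready={B,F} → run F
t=13: ready={B,F} → run F
t=14: ready={B,F} → run F
t=15: ready={B,F} → run F
t=16: ready={B,F} → run F
t=17: ready={B,F} → run F
t=18: ready={B} → run B
t=19: ready={B} → run B
t=20: ready={B} → run B
t=21: ready={B} → run B
t=22: ready={B} → run B
t=23: ready={B} → run B
t=24: (idle)
t=25: (idle)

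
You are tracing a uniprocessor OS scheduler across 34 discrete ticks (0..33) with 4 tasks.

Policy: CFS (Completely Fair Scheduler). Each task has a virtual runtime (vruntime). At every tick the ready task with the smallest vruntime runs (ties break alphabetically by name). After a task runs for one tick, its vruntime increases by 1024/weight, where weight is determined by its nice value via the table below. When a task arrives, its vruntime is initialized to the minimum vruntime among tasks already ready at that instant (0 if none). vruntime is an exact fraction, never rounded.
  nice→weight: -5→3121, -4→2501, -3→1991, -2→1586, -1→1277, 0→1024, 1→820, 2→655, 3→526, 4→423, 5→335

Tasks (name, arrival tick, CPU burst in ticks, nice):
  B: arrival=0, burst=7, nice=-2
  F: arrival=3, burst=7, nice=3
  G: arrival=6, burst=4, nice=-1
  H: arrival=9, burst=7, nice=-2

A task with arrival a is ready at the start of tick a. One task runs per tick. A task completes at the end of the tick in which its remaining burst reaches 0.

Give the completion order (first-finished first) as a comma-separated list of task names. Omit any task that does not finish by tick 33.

t=0: vr[B=0] → run B
t=1: vr[B=512/793] → run B
t=2: vr[B=1024/793] → run B
t=3: vr[B=1536/793 F=1536/793] → run B
t=4: vr[B=2048/793 F=1536/793] → run F
t=5: vr[B=2048/793 F=809984/208559] → run B
t=6: vr[B=2560/793 F=809984/208559 G=2560/793] → run B
t=7: vr[B=3072/793 F=809984/208559 G=2560/793] → run G
t=8: vr[B=3072/793 F=809984/208559 G=4081152/1012661] → run B
t=9: vr[F=809984/208559 G=4081152/1012661 H=809984/208559] → run F
t=10: vr[F=1216000/208559 G=4081152/1012661 H=809984/208559] → run H
t=11: vr[F=1216000/208559 G=4081152/1012661 H=944640/208559] → run G
t=12: vr[F=1216000/208559 G=4893184/1012661 H=944640/208559] → run H
t=13: vr[F=1216000/208559 G=4893184/1012661 H=1079296/208559] → run G
t=14: vr[F=1216000/208559 G=5705216/1012661 H=1079296/208559] → run H
t=15: vr[F=1216000/208559 G=5705216/1012661 H=1213952/208559] → run G
t=16: vr[F=1216000/208559 H=1213952/208559] → run H
t=17: vr[F=1216000/208559 H=1348608/208559] → run F
t=18: vr[F=1622016/208559 H=1348608/208559] → run H
t=19: vr[F=1622016/208559 H=1483264/208559] → run H
t=20: vr[F=1622016/208559 H=1617920/208559] → run H
t=21: vr[F=1622016/208559] → run F
t=22: vr[F=2028032/208559] → run F
t=23: vr[F=2434048/208559] → run F
t=24: vr[F=2840064/208559] → run F
t=25: (idle)
t=26: (idle)
t=27: (idle)
t=28: (idle)
t=29: (idle)
t=30: (idle)
t=31: (idle)
t=32: (idle)
t=33: (idle)

completion order = B, G, H, F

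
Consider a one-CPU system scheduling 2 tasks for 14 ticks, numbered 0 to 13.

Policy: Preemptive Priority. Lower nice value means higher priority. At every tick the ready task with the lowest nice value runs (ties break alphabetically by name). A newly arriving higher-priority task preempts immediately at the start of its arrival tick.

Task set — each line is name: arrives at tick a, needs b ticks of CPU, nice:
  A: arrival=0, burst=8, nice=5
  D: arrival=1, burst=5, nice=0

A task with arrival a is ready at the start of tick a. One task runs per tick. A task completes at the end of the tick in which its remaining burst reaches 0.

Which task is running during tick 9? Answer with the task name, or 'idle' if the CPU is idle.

running at tick 9 = A

t=0: ready={A} → run A
t=1: ready={A,D} → run D
t=2: ready={A,D} → run D
t=3: ready={A,D} → run D
t=4: ready={A,D} → run D
t=5: ready={A,D} → run D
t=6: ready={A} → run A
t=7: ready={A} → run A
t=8: ready={A} → run A
t=9: ready={A} → run A
t=10: ready={A} → run A
t=11: ready={A} → run A
t=12: ready={A} → run A
t=13: (idle)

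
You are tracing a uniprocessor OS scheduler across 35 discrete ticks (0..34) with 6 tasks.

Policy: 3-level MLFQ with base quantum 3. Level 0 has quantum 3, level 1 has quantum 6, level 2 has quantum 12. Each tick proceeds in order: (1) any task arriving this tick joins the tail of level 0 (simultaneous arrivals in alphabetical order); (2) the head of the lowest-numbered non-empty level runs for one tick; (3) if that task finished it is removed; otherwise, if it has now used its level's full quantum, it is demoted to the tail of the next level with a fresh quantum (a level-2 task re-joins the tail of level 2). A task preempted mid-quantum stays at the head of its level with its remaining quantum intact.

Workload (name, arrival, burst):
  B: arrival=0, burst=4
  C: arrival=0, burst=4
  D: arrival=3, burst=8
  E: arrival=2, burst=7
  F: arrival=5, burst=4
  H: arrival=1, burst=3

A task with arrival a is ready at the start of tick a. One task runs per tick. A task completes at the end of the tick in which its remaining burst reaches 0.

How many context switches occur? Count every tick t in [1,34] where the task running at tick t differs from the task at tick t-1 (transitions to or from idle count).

context switches = 11

t=0: L0/L1/L2 = BC/-/- → run B
t=1: L0/L1/L2 = BCH/-/- → run B
t=2: L0/L1/L2 = BCHE/-/- → run B
t=3: L0/L1/L2 = CHED/B/- → run C
t=4: L0/L1/L2 = CHED/B/- → run C
t=5: L0/L1/L2 = CHEDF/B/- → run C
t=6: L0/L1/L2 = HEDF/BC/- → run H
t=7: L0/L1/L2 = HEDF/BC/- → run H
t=8: L0/L1/L2 = HEDF/BC/- → run H
t=9: L0/L1/L2 = EDF/BC/- → run E
t=10: L0/L1/L2 = EDF/BC/- → run E
t=11: L0/L1/L2 = EDF/BC/- → run E
t=12: L0/L1/L2 = DF/BCE/- → run D
t=13: L0/L1/L2 = DF/BCE/- → run D
t=14: L0/L1/L2 = DF/BCE/- → run D
t=15: L0/L1/L2 = F/BCED/- → run F
t=16: L0/L1/L2 = F/BCED/- → run F
t=17: L0/L1/L2 = F/BCED/- → run F
t=18: L0/L1/L2 = -/BCEDF/- → run B
t=19: L0/L1/L2 = -/CEDF/- → run C
t=20: L0/L1/L2 = -/EDF/- → run E
t=21: L0/L1/L2 = -/EDF/- → run E
t=22: L0/L1/L2 = -/EDF/- → run E
t=23: L0/L1/L2 = -/EDF/- → run E
t=24: L0/L1/L2 = -/DF/- → run D
t=25: L0/L1/L2 = -/DF/- → run D
t=26: L0/L1/L2 = -/DF/- → run D
t=27: L0/L1/L2 = -/DF/- → run D
t=28: L0/L1/L2 = -/DF/- → run D
t=29: L0/L1/L2 = -/F/- → run F
t=30: (idle)
t=31: (idle)
t=32: (idle)
t=33: (idle)
t=34: (idle)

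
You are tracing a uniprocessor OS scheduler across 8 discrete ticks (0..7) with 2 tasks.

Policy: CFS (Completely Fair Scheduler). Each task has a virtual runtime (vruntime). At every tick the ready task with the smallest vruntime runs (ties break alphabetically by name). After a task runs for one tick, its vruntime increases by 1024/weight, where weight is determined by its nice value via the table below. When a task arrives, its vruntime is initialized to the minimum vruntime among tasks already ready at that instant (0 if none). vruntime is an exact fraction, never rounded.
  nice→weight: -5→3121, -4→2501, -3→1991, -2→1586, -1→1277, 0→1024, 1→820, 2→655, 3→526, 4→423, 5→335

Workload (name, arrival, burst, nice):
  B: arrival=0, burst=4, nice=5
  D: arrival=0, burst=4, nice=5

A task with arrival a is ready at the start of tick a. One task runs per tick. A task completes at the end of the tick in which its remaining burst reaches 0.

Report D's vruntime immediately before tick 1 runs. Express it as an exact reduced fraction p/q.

vruntime(D, start of tick 1) = 0/1

t=0: vr[B=0 D=0] → run B
t=1: vr[B=1024/335 D=0] → run D
t=2: vr[B=1024/335 D=1024/335] → run B
t=3: vr[B=2048/335 D=1024/335] → run D
t=4: vr[B=2048/335 D=2048/335] → run B
t=5: vr[B=3072/335 D=2048/335] → run D
t=6: vr[B=3072/335 D=3072/335] → run B
t=7: vr[D=3072/335] → run D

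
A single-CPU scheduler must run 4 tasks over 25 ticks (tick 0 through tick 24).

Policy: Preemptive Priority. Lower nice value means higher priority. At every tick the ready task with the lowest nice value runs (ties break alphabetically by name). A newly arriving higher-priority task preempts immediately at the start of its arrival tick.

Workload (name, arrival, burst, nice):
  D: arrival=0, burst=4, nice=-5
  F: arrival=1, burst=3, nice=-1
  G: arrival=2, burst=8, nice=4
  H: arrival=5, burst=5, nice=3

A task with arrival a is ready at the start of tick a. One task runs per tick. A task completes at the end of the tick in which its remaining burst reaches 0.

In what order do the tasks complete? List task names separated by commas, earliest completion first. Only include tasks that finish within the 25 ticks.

completion order = D, F, H, G

t=0: ready={D} → run D
t=1: ready={D,F} → run D
t=2: ready={D,F,G} → run D
t=3: ready={D,F,G} → run D
t=4: ready={F,G} → run F
t=5: ready={F,G,H} → run F
t=6: ready={F,G,H} → run F
t=7: ready={G,H} → run H
t=8: ready={G,H} → run H
t=9: ready={G,H} → run H
t=10: ready={G,H} → run H
t=11: ready={G,H} → run H
t=12: ready={G} → run G
t=13: ready={G} → run G
t=14: ready={G} → run G
t=15: ready={G} → run G
t=16: ready={G} → run G
t=17: ready={G} → run G
t=18: ready={G} → run G
t=19: ready={G} → run G
t=20: (idle)
t=21: (idle)
t=22: (idle)
t=23: (idle)
t=24: (idle)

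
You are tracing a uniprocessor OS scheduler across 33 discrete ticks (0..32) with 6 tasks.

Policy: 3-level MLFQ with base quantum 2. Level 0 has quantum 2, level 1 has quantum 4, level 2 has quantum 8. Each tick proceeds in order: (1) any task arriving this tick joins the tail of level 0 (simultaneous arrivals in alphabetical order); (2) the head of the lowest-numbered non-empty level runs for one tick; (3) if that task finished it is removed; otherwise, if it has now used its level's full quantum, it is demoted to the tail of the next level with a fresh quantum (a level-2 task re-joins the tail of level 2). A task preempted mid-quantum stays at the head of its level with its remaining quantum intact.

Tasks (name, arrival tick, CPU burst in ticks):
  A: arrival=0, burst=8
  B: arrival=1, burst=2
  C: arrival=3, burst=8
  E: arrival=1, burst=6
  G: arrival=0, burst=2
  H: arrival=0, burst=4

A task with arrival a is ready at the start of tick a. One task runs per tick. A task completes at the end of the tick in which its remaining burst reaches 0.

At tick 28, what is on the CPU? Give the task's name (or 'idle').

t=0: L0/L1/L2 = AGH/-/- → run A
t=1: L0/L1/L2 = AGHBE/-/- → run A
t=2: L0/L1/L2 = GHBE/A/- → run G
t=3: L0/L1/L2 = GHBEC/A/- → run G
t=4: L0/L1/L2 = HBEC/A/- → run H
t=5: L0/L1/L2 = HBEC/A/- → run H
t=6: L0/L1/L2 = BEC/AH/- → run B
t=7: L0/L1/L2 = BEC/AH/- → run B
t=8: L0/L1/L2 = EC/AH/- → run E
t=9: L0/L1/L2 = EC/AH/- → run E
t=10: L0/L1/L2 = C/AHE/- → run C
t=11: L0/L1/L2 = C/AHE/- → run C
t=12: L0/L1/L2 = -/AHEC/- → run A
t=13: L0/L1/L2 = -/AHEC/- → run A
t=14: L0/L1/L2 = -/AHEC/- → run A
t=15: L0/L1/L2 = -/AHEC/- → run A
t=16: L0/L1/L2 = -/HEC/A → run H
t=17: L0/L1/L2 = -/HEC/A → run H
t=18: L0/L1/L2 = -/EC/A → run E
t=19: L0/L1/L2 = -/EC/A → run E
t=20: L0/L1/L2 = -/EC/A → run E
t=21: L0/L1/L2 = -/EC/A → run E
t=22: L0/L1/L2 = -/C/A → run C
t=23: L0/L1/L2 = -/C/A → run C
t=24: L0/L1/L2 = -/C/A → run C
t=25: L0/L1/L2 = -/C/A → run C
t=26: L0/L1/L2 = -/-/AC → run A
t=27: L0/L1/L2 = -/-/AC → run A
t=28: L0/L1/L2 = -/-/C → run C
t=29: L0/L1/L2 = -/-/C → run C
t=30: (idle)
t=31: (idle)
t=32: (idle)

running at tick 28 = C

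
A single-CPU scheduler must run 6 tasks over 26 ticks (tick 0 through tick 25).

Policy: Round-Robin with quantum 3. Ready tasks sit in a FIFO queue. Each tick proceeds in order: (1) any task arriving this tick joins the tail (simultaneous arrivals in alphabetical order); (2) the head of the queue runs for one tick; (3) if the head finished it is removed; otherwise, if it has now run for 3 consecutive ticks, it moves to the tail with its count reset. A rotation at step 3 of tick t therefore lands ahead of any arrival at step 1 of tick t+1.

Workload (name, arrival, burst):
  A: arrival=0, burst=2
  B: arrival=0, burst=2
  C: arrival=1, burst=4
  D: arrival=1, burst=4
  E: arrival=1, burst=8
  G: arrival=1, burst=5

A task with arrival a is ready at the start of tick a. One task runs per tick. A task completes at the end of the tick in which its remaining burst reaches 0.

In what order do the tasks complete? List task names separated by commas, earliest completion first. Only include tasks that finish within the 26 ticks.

completion order = A, B, C, D, G, E

t=0: queue=[A,B] q_used=0 → run A
t=1: queue=[A,B,C,D,E,G] q_used=1 → run A
t=2: queue=[B,C,D,E,G] q_used=0 → run B
t=3: queue=[B,C,D,E,G] q_used=1 → run B
t=4: queue=[C,D,E,G] q_used=0 → run C
t=5: queue=[C,D,E,G] q_used=1 → run C
t=6: queue=[C,D,E,G] q_used=2 → run C
t=7: queue=[D,E,G,C] q_used=0 → run D
t=8: queue=[D,E,G,C] q_used=1 → run D
t=9: queue=[D,E,G,C] q_used=2 → run D
t=10: queue=[E,G,C,D] q_used=0 → run E
t=11: queue=[E,G,C,D] q_used=1 → run E
t=12: queue=[E,G,C,D] q_used=2 → run E
t=13: queue=[G,C,D,E] q_used=0 → run G
t=14: queue=[G,C,D,E] q_used=1 → run G
t=15: queue=[G,C,D,E] q_used=2 → run G
t=16: queue=[C,D,E,G] q_used=0 → run C
t=17: queue=[D,E,G] q_used=0 → run D
t=18: queue=[E,G] q_used=0 → run E
t=19: queue=[E,G] q_used=1 → run E
t=20: queue=[E,G] q_used=2 → run E
t=21: queue=[G,E] q_used=0 → run G
t=22: queue=[G,E] q_used=1 → run G
t=23: queue=[E] q_used=0 → run E
t=24: queue=[E] q_used=1 → run E
t=25: (idle)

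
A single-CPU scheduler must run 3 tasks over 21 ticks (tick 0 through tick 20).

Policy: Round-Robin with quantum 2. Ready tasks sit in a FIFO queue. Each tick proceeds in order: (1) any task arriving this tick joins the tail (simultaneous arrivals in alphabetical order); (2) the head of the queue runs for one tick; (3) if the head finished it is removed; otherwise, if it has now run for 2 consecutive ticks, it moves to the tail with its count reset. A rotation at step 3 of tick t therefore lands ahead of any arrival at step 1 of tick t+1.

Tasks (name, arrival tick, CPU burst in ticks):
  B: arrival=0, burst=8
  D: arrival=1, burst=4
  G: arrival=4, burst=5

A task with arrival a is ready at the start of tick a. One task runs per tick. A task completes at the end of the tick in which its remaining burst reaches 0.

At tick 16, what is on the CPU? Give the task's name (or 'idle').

t=0: queue=[B] q_used=0 → run B
t=1: queue=[B,D] q_used=1 → run B
t=2: queue=[D,B] q_used=0 → run D
t=3: queue=[D,B] q_used=1 → run D
t=4: queue=[B,D,G] q_used=0 → run B
t=5: queue=[B,D,G] q_used=1 → run B
t=6: queue=[D,G,B] q_used=0 → run D
t=7: queue=[D,G,B] q_used=1 → run D
t=8: queue=[G,B] q_used=0 → run G
t=9: queue=[G,B] q_used=1 → run G
t=10: queue=[B,G] q_used=0 → run B
t=11: queue=[B,G] q_used=1 → run B
t=12: queue=[G,B] q_used=0 → run G
t=13: queue=[G,B] q_used=1 → run G
t=14: queue=[B,G] q_used=0 → run B
t=15: queue=[B,G] q_used=1 → run B
t=16: queue=[G] q_used=0 → run G
t=17: (idle)
t=18: (idle)
t=19: (idle)
t=20: (idle)

running at tick 16 = G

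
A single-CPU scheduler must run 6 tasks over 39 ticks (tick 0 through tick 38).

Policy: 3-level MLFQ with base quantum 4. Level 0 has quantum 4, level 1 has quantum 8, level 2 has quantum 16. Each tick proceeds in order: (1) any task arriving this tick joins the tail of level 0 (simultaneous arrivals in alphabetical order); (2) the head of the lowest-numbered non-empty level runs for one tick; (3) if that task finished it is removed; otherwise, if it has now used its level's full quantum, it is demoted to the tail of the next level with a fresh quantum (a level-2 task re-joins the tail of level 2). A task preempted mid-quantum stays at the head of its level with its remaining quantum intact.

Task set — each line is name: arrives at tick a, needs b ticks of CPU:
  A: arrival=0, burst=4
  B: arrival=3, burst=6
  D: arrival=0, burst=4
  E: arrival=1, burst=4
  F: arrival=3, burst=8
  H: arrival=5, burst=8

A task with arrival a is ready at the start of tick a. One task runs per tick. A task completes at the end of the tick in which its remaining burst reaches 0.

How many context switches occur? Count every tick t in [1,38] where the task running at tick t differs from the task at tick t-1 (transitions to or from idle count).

context switches = 9

t=0: L0/L1/L2 = AD/-/- → run A
t=1: L0/L1/L2 = ADE/-/- → run A
t=2: L0/L1/L2 = ADE/-/- → run A
t=3: L0/L1/L2 = ADEBF/-/- → run A
t=4: L0/L1/L2 = DEBF/-/- → run D
t=5: L0/L1/L2 = DEBFH/-/- → run D
t=6: L0/L1/L2 = DEBFH/-/- → run D
t=7: L0/L1/L2 = DEBFH/-/- → run D
t=8: L0/L1/L2 = EBFH/-/- → run E
t=9: L0/L1/L2 = EBFH/-/- → run E
t=10: L0/L1/L2 = EBFH/-/- → run E
t=11: L0/L1/L2 = EBFH/-/- → run E
t=12: L0/L1/L2 = BFH/-/- → run B
t=13: L0/L1/L2 = BFH/-/- → run B
t=14: L0/L1/L2 = BFH/-/- → run B
t=15: L0/L1/L2 = BFH/-/- → run B
t=16: L0/L1/L2 = FH/B/- → run F
t=17: L0/L1/L2 = FH/B/- → run F
t=18: L0/L1/L2 = FH/B/- → run F
t=19: L0/L1/L2 = FH/B/- → run F
t=20: L0/L1/L2 = H/BF/- → run H
t=21: L0/L1/L2 = H/BF/- → run H
t=22: L0/L1/L2 = H/BF/- → run H
t=23: L0/L1/L2 = H/BF/- → run H
t=24: L0/L1/L2 = -/BFH/- → run B
t=25: L0/L1/L2 = -/BFH/- → run B
t=26: L0/L1/L2 = -/FH/- → run F
t=27: L0/L1/L2 = -/FH/- → run F
t=28: L0/L1/L2 = -/FH/- → run F
t=29: L0/L1/L2 = -/FH/- → run F
t=30: L0/L1/L2 = -/H/- → run H
t=31: L0/L1/L2 = -/H/- → run H
t=32: L0/L1/L2 = -/H/- → run H
t=33: L0/L1/L2 = -/H/- → run H
t=34: (idle)
t=35: (idle)
t=36: (idle)
t=37: (idle)
t=38: (idle)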